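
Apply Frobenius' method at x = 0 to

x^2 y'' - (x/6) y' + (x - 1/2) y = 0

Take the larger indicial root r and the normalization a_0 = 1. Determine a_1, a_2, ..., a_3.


Write in Frobenius form y'' + (p(x)/x) y' + (q(x)/x^2) y = 0:
  p(x) = -1/6,  q(x) = x - 1/2.
Indicial equation: r(r-1) + (-1/6) r + (-1/2) = 0 -> roots r_1 = 3/2, r_2 = -1/3.
Take r = r_1 = 3/2. Let y(x) = x^r sum_{n>=0} a_n x^n with a_0 = 1.
Substitute y = x^r sum a_n x^n and match x^{r+n}. The recurrence is
  D(n) a_n + 1 a_{n-1} = 0,  where D(n) = (r+n)(r+n-1) + (-1/6)(r+n) + (-1/2).
  a_n = -1 / D(n) * a_{n-1}.
Since the indicial polynomial factors as (r - r_1)(r - r_2), D(n) = (r_1 + n - r_1)(r_1 + n - r_2) = n(n + 11/6).
Evaluating step by step (a_0 = 1):
  n = 1: D(1) = 1(1 + 11/6) = 17/6; numerator = -1(1) = -1; a_1 = (-1)/(17/6) = -6/17
  n = 2: D(2) = 2(2 + 11/6) = 23/3; numerator = -1(-6/17) = 6/17; a_2 = (6/17)/(23/3) = 18/391
  n = 3: D(3) = 3(3 + 11/6) = 29/2; numerator = -1(18/391) = -18/391; a_3 = (-18/391)/(29/2) = -36/11339

r = 3/2; a_0 = 1; a_1 = -6/17; a_2 = 18/391; a_3 = -36/11339


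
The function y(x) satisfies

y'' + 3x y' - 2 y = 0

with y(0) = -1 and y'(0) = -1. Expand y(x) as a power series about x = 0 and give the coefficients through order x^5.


Ansatz: y(x) = sum_{n>=0} a_n x^n, so y'(x) = sum_{n>=1} n a_n x^(n-1) and y''(x) = sum_{n>=2} n(n-1) a_n x^(n-2).
Substitute into P(x) y'' + Q(x) y' + R(x) y = 0 with P(x) = 1, Q(x) = 3x, R(x) = -2, and match powers of x.
Initial conditions: a_0 = -1, a_1 = -1.
Setting the coefficient of each power of x to zero and solving order by order (substituting the coefficients already found):
  x^0: 2 a_2 - 2 a_0 = 0  ->  2 a_2 = 2 a_0 = -2  ->  a_2 = -1
  x^1: 6 a_3 + a_1 = 0  ->  6 a_3 = -a_1 = 1  ->  a_3 = 1/6
  x^2: 12 a_4 + 4 a_2 = 0  ->  12 a_4 = -4 a_2 = 4  ->  a_4 = 1/3
  x^3: 20 a_5 + 7 a_3 = 0  ->  20 a_5 = -7 a_3 = -7/6  ->  a_5 = -7/120
Truncated series: y(x) = -1 - x - x^2 + (1/6) x^3 + (1/3) x^4 - (7/120) x^5 + O(x^6).

a_0 = -1; a_1 = -1; a_2 = -1; a_3 = 1/6; a_4 = 1/3; a_5 = -7/120


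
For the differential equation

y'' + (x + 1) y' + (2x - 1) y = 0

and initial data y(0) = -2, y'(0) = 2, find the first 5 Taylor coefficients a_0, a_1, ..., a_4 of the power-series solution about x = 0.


Ansatz: y(x) = sum_{n>=0} a_n x^n, so y'(x) = sum_{n>=1} n a_n x^(n-1) and y''(x) = sum_{n>=2} n(n-1) a_n x^(n-2).
Substitute into P(x) y'' + Q(x) y' + R(x) y = 0 with P(x) = 1, Q(x) = x + 1, R(x) = 2x - 1, and match powers of x.
Initial conditions: a_0 = -2, a_1 = 2.
Setting the coefficient of each power of x to zero and solving order by order (substituting the coefficients already found):
  x^0: 2 a_2 + a_1 - a_0 = 0  ->  2 a_2 = -a_1 + a_0 = -4  ->  a_2 = -2
  x^1: 6 a_3 + 2 a_2 + 2 a_0 = 0  ->  6 a_3 = -2 a_2 - 2 a_0 = 8  ->  a_3 = 4/3
  x^2: 12 a_4 + 3 a_3 + a_2 + 2 a_1 = 0  ->  12 a_4 = -3 a_3 - a_2 - 2 a_1 = -6  ->  a_4 = -1/2
Truncated series: y(x) = -2 + 2 x - 2 x^2 + (4/3) x^3 - (1/2) x^4 + O(x^5).

a_0 = -2; a_1 = 2; a_2 = -2; a_3 = 4/3; a_4 = -1/2


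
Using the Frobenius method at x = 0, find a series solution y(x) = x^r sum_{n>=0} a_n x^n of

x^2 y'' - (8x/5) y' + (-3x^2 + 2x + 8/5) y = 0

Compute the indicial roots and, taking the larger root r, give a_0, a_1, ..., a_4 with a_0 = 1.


Write in Frobenius form y'' + (p(x)/x) y' + (q(x)/x^2) y = 0:
  p(x) = -8/5,  q(x) = -3x^2 + 2x + 8/5.
Indicial equation: r(r-1) + (-8/5) r + (8/5) = 0 -> roots r_1 = 8/5, r_2 = 1.
Take r = r_1 = 8/5. Let y(x) = x^r sum_{n>=0} a_n x^n with a_0 = 1.
Substitute y = x^r sum a_n x^n and match x^{r+n}. The recurrence is
  D(n) a_n + 2 a_{n-1} - 3 a_{n-2} = 0,  where D(n) = (r+n)(r+n-1) + (-8/5)(r+n) + (8/5).
  a_n = [-2 a_{n-1} + 3 a_{n-2}] / D(n).
Since the indicial polynomial factors as (r - r_1)(r - r_2), D(n) = (r_1 + n - r_1)(r_1 + n - r_2) = n(n + 3/5).
Evaluating step by step (a_0 = 1):
  n = 1: D(1) = 1(1 + 3/5) = 8/5; numerator = -2(1) = -2; a_1 = (-2)/(8/5) = -5/4
  n = 2: D(2) = 2(2 + 3/5) = 26/5; numerator = -2(-5/4) + 3(1) = 11/2; a_2 = (11/2)/(26/5) = 55/52
  n = 3: D(3) = 3(3 + 3/5) = 54/5; numerator = -2(55/52) + 3(-5/4) = -305/52; a_3 = (-305/52)/(54/5) = -1525/2808
  n = 4: D(4) = 4(4 + 3/5) = 92/5; numerator = -2(-1525/2808) + 3(55/52) = 115/27; a_4 = (115/27)/(92/5) = 25/108

r = 8/5; a_0 = 1; a_1 = -5/4; a_2 = 55/52; a_3 = -1525/2808; a_4 = 25/108


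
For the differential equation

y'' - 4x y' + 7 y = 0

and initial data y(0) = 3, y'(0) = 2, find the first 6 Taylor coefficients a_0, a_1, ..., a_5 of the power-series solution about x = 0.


Ansatz: y(x) = sum_{n>=0} a_n x^n, so y'(x) = sum_{n>=1} n a_n x^(n-1) and y''(x) = sum_{n>=2} n(n-1) a_n x^(n-2).
Substitute into P(x) y'' + Q(x) y' + R(x) y = 0 with P(x) = 1, Q(x) = -4x, R(x) = 7, and match powers of x.
Initial conditions: a_0 = 3, a_1 = 2.
Setting the coefficient of each power of x to zero and solving order by order (substituting the coefficients already found):
  x^0: 2 a_2 + 7 a_0 = 0  ->  2 a_2 = -7 a_0 = -21  ->  a_2 = -21/2
  x^1: 6 a_3 + 3 a_1 = 0  ->  6 a_3 = -3 a_1 = -6  ->  a_3 = -1
  x^2: 12 a_4 - a_2 = 0  ->  12 a_4 = a_2 = -21/2  ->  a_4 = -7/8
  x^3: 20 a_5 - 5 a_3 = 0  ->  20 a_5 = 5 a_3 = -5  ->  a_5 = -1/4
Truncated series: y(x) = 3 + 2 x - (21/2) x^2 - x^3 - (7/8) x^4 - (1/4) x^5 + O(x^6).

a_0 = 3; a_1 = 2; a_2 = -21/2; a_3 = -1; a_4 = -7/8; a_5 = -1/4


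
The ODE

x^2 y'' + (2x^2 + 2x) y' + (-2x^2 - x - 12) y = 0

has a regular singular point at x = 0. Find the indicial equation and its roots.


Divide by x^2 to reach normal form y'' + P_1(x) y' + P_2(x) y = 0 with P_1(x) = 2 + 2/x and P_2(x) = -2 - 1/x - 12/x^2.
x = 0 is a singular point because the y'-coefficient 2 + 2/x has a pole at x = 0 and the y-coefficient -2 - 1/x - 12/x^2 has a pole at x = 0.
It is a regular singular point because x P_1(x) = p(x) = 2x + 2 and x^2 P_2(x) = q(x) = -2x^2 - x - 12 are polynomials, hence analytic at x = 0.
p(0) = 2,  q(0) = -12.
Indicial equation: r(r-1) + p(0) r + q(0) = 0, i.e. r^2 + (p(0) - 1) r + q(0) = 0, i.e. r^2 + 1 r - 12 = 0.
Discriminant: (1)^2 - 4(-12) = 49, so r = (-1 ± 7)/2.
Solving: r_1 = 3, r_2 = -4.

indicial: r^2 + 1 r - 12 = 0; roots r_1 = 3, r_2 = -4


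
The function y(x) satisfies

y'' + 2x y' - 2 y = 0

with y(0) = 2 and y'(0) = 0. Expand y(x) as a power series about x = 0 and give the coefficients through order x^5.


Ansatz: y(x) = sum_{n>=0} a_n x^n, so y'(x) = sum_{n>=1} n a_n x^(n-1) and y''(x) = sum_{n>=2} n(n-1) a_n x^(n-2).
Substitute into P(x) y'' + Q(x) y' + R(x) y = 0 with P(x) = 1, Q(x) = 2x, R(x) = -2, and match powers of x.
Initial conditions: a_0 = 2, a_1 = 0.
Setting the coefficient of each power of x to zero and solving order by order (substituting the coefficients already found):
  x^0: 2 a_2 - 2 a_0 = 0  ->  2 a_2 = 2 a_0 = 4  ->  a_2 = 2
  x^1: 6 a_3 = 0  ->  a_3 = 0
  x^2: 12 a_4 + 2 a_2 = 0  ->  12 a_4 = -2 a_2 = -4  ->  a_4 = -1/3
  x^3: 20 a_5 + 4 a_3 = 0  ->  20 a_5 = -4 a_3 = 0  ->  a_5 = 0
Truncated series: y(x) = 2 + 2 x^2 - (1/3) x^4 + O(x^6).

a_0 = 2; a_1 = 0; a_2 = 2; a_3 = 0; a_4 = -1/3; a_5 = 0


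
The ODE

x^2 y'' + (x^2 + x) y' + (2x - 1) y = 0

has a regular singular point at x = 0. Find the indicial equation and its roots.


Divide by x^2 to reach normal form y'' + P_1(x) y' + P_2(x) y = 0 with P_1(x) = 1 + 1/x and P_2(x) = 2/x - 1/x^2.
x = 0 is a singular point because the y'-coefficient 1 + 1/x has a pole at x = 0 and the y-coefficient 2/x - 1/x^2 has a pole at x = 0.
It is a regular singular point because x P_1(x) = p(x) = x + 1 and x^2 P_2(x) = q(x) = 2x - 1 are polynomials, hence analytic at x = 0.
p(0) = 1,  q(0) = -1.
Indicial equation: r(r-1) + p(0) r + q(0) = 0, i.e. r^2 + (p(0) - 1) r + q(0) = 0, i.e. r^2 - 1 = 0.
Discriminant: (0)^2 - 4(-1) = 4, so r = (0 ± 2)/2.
Solving: r_1 = 1, r_2 = -1.

indicial: r^2 - 1 = 0; roots r_1 = 1, r_2 = -1


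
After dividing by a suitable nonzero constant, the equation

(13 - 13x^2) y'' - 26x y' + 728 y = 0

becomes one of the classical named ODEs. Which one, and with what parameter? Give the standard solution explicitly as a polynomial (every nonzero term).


All three coefficients share the factor 13; dividing through by 13 gives  (1 - x^2) y'' - 2x y' + 56 y = 0.
This matches the Legendre equation (1 - x^2) y'' - 2x y' + n(n+1) y = 0 (note the -2x y' term) with n(n+1) = 56, so n = 7; the polynomial solution is P_7(x).
With y = sum_k a_k x^k, matching x^k gives (k+2)(k+1) a_{k+2} = [k(k+1) - n(n+1)] a_k = (k - 7)(k + 8) a_k. The right side vanishes at k = 7, so the series with the parity of 7 terminates at degree 7.
Standard normalization (P_n(1) = 1): leading coefficient (2n)!/(2^n (n!)^2) = 87178291200/(128*25401600) = 429/16, so a_7 = 429/16. Work downward with a_k = (k+1)(k+2) a_{k+2} / ((k - 7)(k + 8)):
  a_5 = (6)(7)(429/16) / ((5 - 7)(5 + 8)) = (9009/8)/(-26) = -693/16
  a_3 = (4)(5)(-693/16) / ((3 - 7)(3 + 8)) = (-3465/4)/(-44) = 315/16
  a_1 = (2)(3)(315/16) / ((1 - 7)(1 + 8)) = (945/8)/(-54) = -35/16
Hence P_7(x) = 429 x^7/16 - 693 x^5/16 + 315 x^3/16 - 35 x/16.

P_7(x); series = 429 x^7/16 - 693 x^5/16 + 315 x^3/16 - 35 x/16


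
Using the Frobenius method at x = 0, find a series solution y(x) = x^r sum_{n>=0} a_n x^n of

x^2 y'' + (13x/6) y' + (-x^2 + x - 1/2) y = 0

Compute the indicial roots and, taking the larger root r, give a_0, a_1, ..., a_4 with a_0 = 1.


Write in Frobenius form y'' + (p(x)/x) y' + (q(x)/x^2) y = 0:
  p(x) = 13/6,  q(x) = -x^2 + x - 1/2.
Indicial equation: r(r-1) + (13/6) r + (-1/2) = 0 -> roots r_1 = 1/3, r_2 = -3/2.
Take r = r_1 = 1/3. Let y(x) = x^r sum_{n>=0} a_n x^n with a_0 = 1.
Substitute y = x^r sum a_n x^n and match x^{r+n}. The recurrence is
  D(n) a_n + 1 a_{n-1} - 1 a_{n-2} = 0,  where D(n) = (r+n)(r+n-1) + (13/6)(r+n) + (-1/2).
  a_n = [-1 a_{n-1} + 1 a_{n-2}] / D(n).
Since the indicial polynomial factors as (r - r_1)(r - r_2), D(n) = (r_1 + n - r_1)(r_1 + n - r_2) = n(n + 11/6).
Evaluating step by step (a_0 = 1):
  n = 1: D(1) = 1(1 + 11/6) = 17/6; numerator = -1(1) = -1; a_1 = (-1)/(17/6) = -6/17
  n = 2: D(2) = 2(2 + 11/6) = 23/3; numerator = -1(-6/17) + 1(1) = 23/17; a_2 = (23/17)/(23/3) = 3/17
  n = 3: D(3) = 3(3 + 11/6) = 29/2; numerator = -1(3/17) + 1(-6/17) = -9/17; a_3 = (-9/17)/(29/2) = -18/493
  n = 4: D(4) = 4(4 + 11/6) = 70/3; numerator = -1(-18/493) + 1(3/17) = 105/493; a_4 = (105/493)/(70/3) = 9/986

r = 1/3; a_0 = 1; a_1 = -6/17; a_2 = 3/17; a_3 = -18/493; a_4 = 9/986


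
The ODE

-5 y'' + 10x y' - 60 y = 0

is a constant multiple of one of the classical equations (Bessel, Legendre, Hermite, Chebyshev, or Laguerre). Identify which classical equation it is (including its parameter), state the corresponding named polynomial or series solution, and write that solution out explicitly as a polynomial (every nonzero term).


All three coefficients share the factor -5; dividing through by -5 gives  y'' - 2x y' + 12 y = 0.
This matches the Hermite equation y'' - 2x y' + 2n y = 0 with 2n = 12, so n = 6; the polynomial solution is H_6(x).
With y = sum_k a_k x^k, matching x^k gives (k+2)(k+1) a_{k+2} = 2(k - n) a_k = 2(k - 6) a_k. The right side vanishes at k = 6, so the series with the parity of 6 terminates at degree 6.
Standard normalization: leading coefficient of H_n is 2^n, so a_6 = 2^6 = 64. Work downward with a_k = (k+1)(k+2) a_{k+2} / (2(k - n)):
  a_4 = (5)(6)(64) / (2(4 - 6)) = 1920/(-4) = -480
  a_2 = (3)(4)(-480) / (2(2 - 6)) = -5760/(-8) = 720
  a_0 = (1)(2)(720) / (2(0 - 6)) = 1440/(-12) = -120
Hence H_6(x) = 64 x^6 - 480 x^4 + 720 x^2 - 120.

H_6(x); series = 64 x^6 - 480 x^4 + 720 x^2 - 120


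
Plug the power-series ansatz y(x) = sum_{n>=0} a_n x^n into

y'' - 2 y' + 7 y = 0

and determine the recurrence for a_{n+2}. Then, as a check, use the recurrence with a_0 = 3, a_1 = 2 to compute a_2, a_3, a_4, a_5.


Substitute y = sum_n a_n x^n.
y''(x) has coefficient (n+2)(n+1) a_{n+2} at x^n;
-2 y'(x) has coefficient -2 (n+1) a_{n+1} at x^n;
7 y(x) has coefficient 7 a_n at x^n.
Matching x^n: (n+2)(n+1) a_{n+2} - 2 (n+1) a_{n+1} + 7 a_n = 0.
Thus a_{n+2} = [2 (n+1) a_{n+1} - 7 a_n] / ((n+1)(n+2)).

Check with a_0 = 3, a_1 = 2 (apply the recurrence for n = 0, 1, 2, 3): a_0 = 3, a_1 = 2, a_2 = -17/2, a_3 = -8, a_4 = 23/24, a_5 = 191/60.

a_(n+2) = [2 (n+1) a_(n+1) - 7 a_n] / ((n+1)(n+2)); check: a_0 = 3, a_1 = 2, a_2 = -17/2, a_3 = -8, a_4 = 23/24, a_5 = 191/60


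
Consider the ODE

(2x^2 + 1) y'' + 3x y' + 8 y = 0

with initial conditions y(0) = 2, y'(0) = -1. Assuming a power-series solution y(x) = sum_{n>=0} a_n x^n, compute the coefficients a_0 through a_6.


Ansatz: y(x) = sum_{n>=0} a_n x^n, so y'(x) = sum_{n>=1} n a_n x^(n-1) and y''(x) = sum_{n>=2} n(n-1) a_n x^(n-2).
Substitute into P(x) y'' + Q(x) y' + R(x) y = 0 with P(x) = 2x^2 + 1, Q(x) = 3x, R(x) = 8, and match powers of x.
Initial conditions: a_0 = 2, a_1 = -1.
Setting the coefficient of each power of x to zero and solving order by order (substituting the coefficients already found):
  x^0: 2 a_2 + 8 a_0 = 0  ->  2 a_2 = -8 a_0 = -16  ->  a_2 = -8
  x^1: 6 a_3 + 11 a_1 = 0  ->  6 a_3 = -11 a_1 = 11  ->  a_3 = 11/6
  x^2: 12 a_4 + 18 a_2 = 0  ->  12 a_4 = -18 a_2 = 144  ->  a_4 = 12
  x^3: 20 a_5 + 29 a_3 = 0  ->  20 a_5 = -29 a_3 = -319/6  ->  a_5 = -319/120
  x^4: 30 a_6 + 44 a_4 = 0  ->  30 a_6 = -44 a_4 = -528  ->  a_6 = -88/5
Truncated series: y(x) = 2 - x - 8 x^2 + (11/6) x^3 + 12 x^4 - (319/120) x^5 - (88/5) x^6 + O(x^7).

a_0 = 2; a_1 = -1; a_2 = -8; a_3 = 11/6; a_4 = 12; a_5 = -319/120; a_6 = -88/5


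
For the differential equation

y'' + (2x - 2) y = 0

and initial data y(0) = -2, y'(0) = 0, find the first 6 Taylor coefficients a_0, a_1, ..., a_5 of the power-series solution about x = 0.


Ansatz: y(x) = sum_{n>=0} a_n x^n, so y'(x) = sum_{n>=1} n a_n x^(n-1) and y''(x) = sum_{n>=2} n(n-1) a_n x^(n-2).
Substitute into P(x) y'' + Q(x) y' + R(x) y = 0 with P(x) = 1, Q(x) = 0, R(x) = 2x - 2, and match powers of x.
Initial conditions: a_0 = -2, a_1 = 0.
Setting the coefficient of each power of x to zero and solving order by order (substituting the coefficients already found):
  x^0: 2 a_2 - 2 a_0 = 0  ->  2 a_2 = 2 a_0 = -4  ->  a_2 = -2
  x^1: 6 a_3 - 2 a_1 + 2 a_0 = 0  ->  6 a_3 = 2 a_1 - 2 a_0 = 4  ->  a_3 = 2/3
  x^2: 12 a_4 - 2 a_2 + 2 a_1 = 0  ->  12 a_4 = 2 a_2 - 2 a_1 = -4  ->  a_4 = -1/3
  x^3: 20 a_5 - 2 a_3 + 2 a_2 = 0  ->  20 a_5 = 2 a_3 - 2 a_2 = 16/3  ->  a_5 = 4/15
Truncated series: y(x) = -2 - 2 x^2 + (2/3) x^3 - (1/3) x^4 + (4/15) x^5 + O(x^6).

a_0 = -2; a_1 = 0; a_2 = -2; a_3 = 2/3; a_4 = -1/3; a_5 = 4/15


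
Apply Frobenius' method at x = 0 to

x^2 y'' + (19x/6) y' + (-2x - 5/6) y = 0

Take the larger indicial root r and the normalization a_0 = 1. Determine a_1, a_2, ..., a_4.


Write in Frobenius form y'' + (p(x)/x) y' + (q(x)/x^2) y = 0:
  p(x) = 19/6,  q(x) = -2x - 5/6.
Indicial equation: r(r-1) + (19/6) r + (-5/6) = 0 -> roots r_1 = 1/3, r_2 = -5/2.
Take r = r_1 = 1/3. Let y(x) = x^r sum_{n>=0} a_n x^n with a_0 = 1.
Substitute y = x^r sum a_n x^n and match x^{r+n}. The recurrence is
  D(n) a_n - 2 a_{n-1} = 0,  where D(n) = (r+n)(r+n-1) + (19/6)(r+n) + (-5/6).
  a_n = 2 / D(n) * a_{n-1}.
Since the indicial polynomial factors as (r - r_1)(r - r_2), D(n) = (r_1 + n - r_1)(r_1 + n - r_2) = n(n + 17/6).
Evaluating step by step (a_0 = 1):
  n = 1: D(1) = 1(1 + 17/6) = 23/6; numerator = 2(1) = 2; a_1 = (2)/(23/6) = 12/23
  n = 2: D(2) = 2(2 + 17/6) = 29/3; numerator = 2(12/23) = 24/23; a_2 = (24/23)/(29/3) = 72/667
  n = 3: D(3) = 3(3 + 17/6) = 35/2; numerator = 2(72/667) = 144/667; a_3 = (144/667)/(35/2) = 288/23345
  n = 4: D(4) = 4(4 + 17/6) = 82/3; numerator = 2(288/23345) = 576/23345; a_4 = (576/23345)/(82/3) = 864/957145

r = 1/3; a_0 = 1; a_1 = 12/23; a_2 = 72/667; a_3 = 288/23345; a_4 = 864/957145


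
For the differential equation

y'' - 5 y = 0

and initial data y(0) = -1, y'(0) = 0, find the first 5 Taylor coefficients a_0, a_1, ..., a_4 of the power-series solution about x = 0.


Ansatz: y(x) = sum_{n>=0} a_n x^n, so y'(x) = sum_{n>=1} n a_n x^(n-1) and y''(x) = sum_{n>=2} n(n-1) a_n x^(n-2).
Substitute into P(x) y'' + Q(x) y' + R(x) y = 0 with P(x) = 1, Q(x) = 0, R(x) = -5, and match powers of x.
Initial conditions: a_0 = -1, a_1 = 0.
Setting the coefficient of each power of x to zero and solving order by order (substituting the coefficients already found):
  x^0: 2 a_2 - 5 a_0 = 0  ->  2 a_2 = 5 a_0 = -5  ->  a_2 = -5/2
  x^1: 6 a_3 - 5 a_1 = 0  ->  6 a_3 = 5 a_1 = 0  ->  a_3 = 0
  x^2: 12 a_4 - 5 a_2 = 0  ->  12 a_4 = 5 a_2 = -25/2  ->  a_4 = -25/24
Truncated series: y(x) = -1 - (5/2) x^2 - (25/24) x^4 + O(x^5).

a_0 = -1; a_1 = 0; a_2 = -5/2; a_3 = 0; a_4 = -25/24


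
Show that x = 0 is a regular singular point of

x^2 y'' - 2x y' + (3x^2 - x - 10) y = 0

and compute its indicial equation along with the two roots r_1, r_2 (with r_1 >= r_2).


Divide by x^2 to reach normal form y'' + P_1(x) y' + P_2(x) y = 0 with P_1(x) = -2/x and P_2(x) = 3 - 1/x - 10/x^2.
x = 0 is a singular point because the y'-coefficient -2/x has a pole at x = 0 and the y-coefficient 3 - 1/x - 10/x^2 has a pole at x = 0.
It is a regular singular point because x P_1(x) = p(x) = -2 and x^2 P_2(x) = q(x) = 3x^2 - x - 10 are polynomials, hence analytic at x = 0.
p(0) = -2,  q(0) = -10.
Indicial equation: r(r-1) + p(0) r + q(0) = 0, i.e. r^2 + (p(0) - 1) r + q(0) = 0, i.e. r^2 - 3 r - 10 = 0.
Discriminant: (-3)^2 - 4(-10) = 49, so r = (3 ± 7)/2.
Solving: r_1 = 5, r_2 = -2.

indicial: r^2 - 3 r - 10 = 0; roots r_1 = 5, r_2 = -2


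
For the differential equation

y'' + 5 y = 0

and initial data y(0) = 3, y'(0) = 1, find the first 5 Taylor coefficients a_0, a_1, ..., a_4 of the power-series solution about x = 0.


Ansatz: y(x) = sum_{n>=0} a_n x^n, so y'(x) = sum_{n>=1} n a_n x^(n-1) and y''(x) = sum_{n>=2} n(n-1) a_n x^(n-2).
Substitute into P(x) y'' + Q(x) y' + R(x) y = 0 with P(x) = 1, Q(x) = 0, R(x) = 5, and match powers of x.
Initial conditions: a_0 = 3, a_1 = 1.
Setting the coefficient of each power of x to zero and solving order by order (substituting the coefficients already found):
  x^0: 2 a_2 + 5 a_0 = 0  ->  2 a_2 = -5 a_0 = -15  ->  a_2 = -15/2
  x^1: 6 a_3 + 5 a_1 = 0  ->  6 a_3 = -5 a_1 = -5  ->  a_3 = -5/6
  x^2: 12 a_4 + 5 a_2 = 0  ->  12 a_4 = -5 a_2 = 75/2  ->  a_4 = 25/8
Truncated series: y(x) = 3 + x - (15/2) x^2 - (5/6) x^3 + (25/8) x^4 + O(x^5).

a_0 = 3; a_1 = 1; a_2 = -15/2; a_3 = -5/6; a_4 = 25/8


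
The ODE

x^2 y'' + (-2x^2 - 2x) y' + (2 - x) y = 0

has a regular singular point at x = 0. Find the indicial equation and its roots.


Divide by x^2 to reach normal form y'' + P_1(x) y' + P_2(x) y = 0 with P_1(x) = -2 - 2/x and P_2(x) = -1/x + 2/x^2.
x = 0 is a singular point because the y'-coefficient -2 - 2/x has a pole at x = 0 and the y-coefficient -1/x + 2/x^2 has a pole at x = 0.
It is a regular singular point because x P_1(x) = p(x) = -2x - 2 and x^2 P_2(x) = q(x) = 2 - x are polynomials, hence analytic at x = 0.
p(0) = -2,  q(0) = 2.
Indicial equation: r(r-1) + p(0) r + q(0) = 0, i.e. r^2 + (p(0) - 1) r + q(0) = 0, i.e. r^2 - 3 r + 2 = 0.
Discriminant: (-3)^2 - 4(2) = 1, so r = (3 ± 1)/2.
Solving: r_1 = 2, r_2 = 1.

indicial: r^2 - 3 r + 2 = 0; roots r_1 = 2, r_2 = 1


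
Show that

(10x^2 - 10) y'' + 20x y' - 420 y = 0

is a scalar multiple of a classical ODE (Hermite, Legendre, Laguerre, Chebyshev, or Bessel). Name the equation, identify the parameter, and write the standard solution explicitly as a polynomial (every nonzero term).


All three coefficients share the factor -10; dividing through by -10 gives  (1 - x^2) y'' - 2x y' + 42 y = 0.
This matches the Legendre equation (1 - x^2) y'' - 2x y' + n(n+1) y = 0 (note the -2x y' term) with n(n+1) = 42, so n = 6; the polynomial solution is P_6(x).
With y = sum_k a_k x^k, matching x^k gives (k+2)(k+1) a_{k+2} = [k(k+1) - n(n+1)] a_k = (k - 6)(k + 7) a_k. The right side vanishes at k = 6, so the series with the parity of 6 terminates at degree 6.
Standard normalization (P_n(1) = 1): leading coefficient (2n)!/(2^n (n!)^2) = 479001600/(64*518400) = 231/16, so a_6 = 231/16. Work downward with a_k = (k+1)(k+2) a_{k+2} / ((k - 6)(k + 7)):
  a_4 = (5)(6)(231/16) / ((4 - 6)(4 + 7)) = (3465/8)/(-22) = -315/16
  a_2 = (3)(4)(-315/16) / ((2 - 6)(2 + 7)) = (-945/4)/(-36) = 105/16
  a_0 = (1)(2)(105/16) / ((0 - 6)(0 + 7)) = (105/8)/(-42) = -5/16
Hence P_6(x) = 231 x^6/16 - 315 x^4/16 + 105 x^2/16 - 5/16.

P_6(x); series = 231 x^6/16 - 315 x^4/16 + 105 x^2/16 - 5/16


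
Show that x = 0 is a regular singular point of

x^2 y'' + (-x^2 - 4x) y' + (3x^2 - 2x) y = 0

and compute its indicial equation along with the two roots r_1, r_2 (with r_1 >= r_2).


Divide by x^2 to reach normal form y'' + P_1(x) y' + P_2(x) y = 0 with P_1(x) = -1 - 4/x and P_2(x) = 3 - 2/x.
x = 0 is a singular point because the y'-coefficient -1 - 4/x has a pole at x = 0 and the y-coefficient 3 - 2/x has a pole at x = 0.
It is a regular singular point because x P_1(x) = p(x) = -x - 4 and x^2 P_2(x) = q(x) = 3x^2 - 2x are polynomials, hence analytic at x = 0.
p(0) = -4,  q(0) = 0.
Indicial equation: r(r-1) + p(0) r + q(0) = 0, i.e. r^2 + (p(0) - 1) r + q(0) = 0, i.e. r^2 - 5 r = 0.
Discriminant: (-5)^2 - 4(0) = 25, so r = (5 ± 5)/2.
Solving: r_1 = 5, r_2 = 0.

indicial: r^2 - 5 r = 0; roots r_1 = 5, r_2 = 0


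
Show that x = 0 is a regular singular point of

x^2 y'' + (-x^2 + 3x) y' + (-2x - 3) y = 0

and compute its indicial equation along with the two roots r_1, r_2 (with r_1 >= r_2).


Divide by x^2 to reach normal form y'' + P_1(x) y' + P_2(x) y = 0 with P_1(x) = -1 + 3/x and P_2(x) = -2/x - 3/x^2.
x = 0 is a singular point because the y'-coefficient -1 + 3/x has a pole at x = 0 and the y-coefficient -2/x - 3/x^2 has a pole at x = 0.
It is a regular singular point because x P_1(x) = p(x) = 3 - x and x^2 P_2(x) = q(x) = -2x - 3 are polynomials, hence analytic at x = 0.
p(0) = 3,  q(0) = -3.
Indicial equation: r(r-1) + p(0) r + q(0) = 0, i.e. r^2 + (p(0) - 1) r + q(0) = 0, i.e. r^2 + 2 r - 3 = 0.
Discriminant: (2)^2 - 4(-3) = 16, so r = (-2 ± 4)/2.
Solving: r_1 = 1, r_2 = -3.

indicial: r^2 + 2 r - 3 = 0; roots r_1 = 1, r_2 = -3


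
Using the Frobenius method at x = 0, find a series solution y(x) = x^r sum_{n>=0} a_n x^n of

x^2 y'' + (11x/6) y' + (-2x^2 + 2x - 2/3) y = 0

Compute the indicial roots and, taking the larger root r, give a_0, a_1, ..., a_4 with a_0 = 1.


Write in Frobenius form y'' + (p(x)/x) y' + (q(x)/x^2) y = 0:
  p(x) = 11/6,  q(x) = -2x^2 + 2x - 2/3.
Indicial equation: r(r-1) + (11/6) r + (-2/3) = 0 -> roots r_1 = 1/2, r_2 = -4/3.
Take r = r_1 = 1/2. Let y(x) = x^r sum_{n>=0} a_n x^n with a_0 = 1.
Substitute y = x^r sum a_n x^n and match x^{r+n}. The recurrence is
  D(n) a_n + 2 a_{n-1} - 2 a_{n-2} = 0,  where D(n) = (r+n)(r+n-1) + (11/6)(r+n) + (-2/3).
  a_n = [-2 a_{n-1} + 2 a_{n-2}] / D(n).
Since the indicial polynomial factors as (r - r_1)(r - r_2), D(n) = (r_1 + n - r_1)(r_1 + n - r_2) = n(n + 11/6).
Evaluating step by step (a_0 = 1):
  n = 1: D(1) = 1(1 + 11/6) = 17/6; numerator = -2(1) = -2; a_1 = (-2)/(17/6) = -12/17
  n = 2: D(2) = 2(2 + 11/6) = 23/3; numerator = -2(-12/17) + 2(1) = 58/17; a_2 = (58/17)/(23/3) = 174/391
  n = 3: D(3) = 3(3 + 11/6) = 29/2; numerator = -2(174/391) + 2(-12/17) = -900/391; a_3 = (-900/391)/(29/2) = -1800/11339
  n = 4: D(4) = 4(4 + 11/6) = 70/3; numerator = -2(-1800/11339) + 2(174/391) = 13692/11339; a_4 = (13692/11339)/(70/3) = 2934/56695

r = 1/2; a_0 = 1; a_1 = -12/17; a_2 = 174/391; a_3 = -1800/11339; a_4 = 2934/56695


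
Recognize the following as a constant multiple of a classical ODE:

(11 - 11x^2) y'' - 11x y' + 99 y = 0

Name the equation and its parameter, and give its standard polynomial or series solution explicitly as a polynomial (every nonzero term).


All three coefficients share the factor 11; dividing through by 11 gives  (1 - x^2) y'' - x y' + 9 y = 0.
This matches the Chebyshev equation (1 - x^2) y'' - x y' + n^2 y = 0 (note the -x y' term, not -2x y') with n^2 = 9, so n = 3; the polynomial solution is T_3(x).
With y = sum_k a_k x^k, matching x^k gives (k+2)(k+1) a_{k+2} = (k^2 - n^2) a_k = (k - 3)(k + 3) a_k. The right side vanishes at k = 3, so the series with the parity of 3 terminates at degree 3.
Standard normalization: leading coefficient of T_n is 2^(n-1), so a_3 = 2^2 = 4. Work downward with a_k = (k+1)(k+2) a_{k+2} / ((k - 3)(k + 3)):
  a_1 = (2)(3)(4) / ((1 - 3)(1 + 3)) = 24/(-8) = -3
Hence T_3(x) = 4 x^3 - 3 x.

T_3(x); series = 4 x^3 - 3 x


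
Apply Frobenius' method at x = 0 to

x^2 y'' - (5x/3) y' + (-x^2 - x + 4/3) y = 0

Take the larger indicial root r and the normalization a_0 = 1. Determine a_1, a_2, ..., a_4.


Write in Frobenius form y'' + (p(x)/x) y' + (q(x)/x^2) y = 0:
  p(x) = -5/3,  q(x) = -x^2 - x + 4/3.
Indicial equation: r(r-1) + (-5/3) r + (4/3) = 0 -> roots r_1 = 2, r_2 = 2/3.
Take r = r_1 = 2. Let y(x) = x^r sum_{n>=0} a_n x^n with a_0 = 1.
Substitute y = x^r sum a_n x^n and match x^{r+n}. The recurrence is
  D(n) a_n - 1 a_{n-1} - 1 a_{n-2} = 0,  where D(n) = (r+n)(r+n-1) + (-5/3)(r+n) + (4/3).
  a_n = [1 a_{n-1} + 1 a_{n-2}] / D(n).
Since the indicial polynomial factors as (r - r_1)(r - r_2), D(n) = (r_1 + n - r_1)(r_1 + n - r_2) = n(n + 4/3).
Evaluating step by step (a_0 = 1):
  n = 1: D(1) = 1(1 + 4/3) = 7/3; numerator = 1(1) = 1; a_1 = (1)/(7/3) = 3/7
  n = 2: D(2) = 2(2 + 4/3) = 20/3; numerator = 1(3/7) + 1(1) = 10/7; a_2 = (10/7)/(20/3) = 3/14
  n = 3: D(3) = 3(3 + 4/3) = 13; numerator = 1(3/14) + 1(3/7) = 9/14; a_3 = (9/14)/(13) = 9/182
  n = 4: D(4) = 4(4 + 4/3) = 64/3; numerator = 1(9/182) + 1(3/14) = 24/91; a_4 = (24/91)/(64/3) = 9/728

r = 2; a_0 = 1; a_1 = 3/7; a_2 = 3/14; a_3 = 9/182; a_4 = 9/728


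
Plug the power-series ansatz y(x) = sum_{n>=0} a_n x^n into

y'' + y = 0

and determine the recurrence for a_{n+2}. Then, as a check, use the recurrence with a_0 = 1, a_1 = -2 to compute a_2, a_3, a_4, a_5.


Substitute y = sum_n a_n x^n into y'' + (const) y = 0.
y''(x) = sum_{n>=0} (n+2)(n+1) a_{n+2} x^n.
The ODE becomes sum_n [(n+2)(n+1) a_{n+2} + 1 a_n] x^n = 0.
Setting each coefficient to zero gives the recurrence:
  (n+2)(n+1) a_{n+2} + 1 a_n = 0,
  a_{n+2} = -1 / ((n+1)(n+2)) a_n.

Check with a_0 = 1, a_1 = -2 (apply the recurrence for n = 0, 1, 2, 3): a_0 = 1, a_1 = -2, a_2 = -1/2, a_3 = 1/3, a_4 = 1/24, a_5 = -1/60.

a_{n+2} = -1/((n+1)(n+2)) * a_n; check: a_0 = 1, a_1 = -2, a_2 = -1/2, a_3 = 1/3, a_4 = 1/24, a_5 = -1/60


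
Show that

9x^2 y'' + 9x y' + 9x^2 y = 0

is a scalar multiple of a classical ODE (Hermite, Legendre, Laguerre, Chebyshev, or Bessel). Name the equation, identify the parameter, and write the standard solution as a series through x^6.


All three coefficients share the factor 9; dividing through by 9 gives  x^2 y'' + x y' + x^2 y = 0.
This matches the Bessel equation x^2 y'' + x y' + (x^2 - nu^2) y = 0 with nu^2 = 0, so nu = 0; the solution bounded at x = 0 is J_0(x).
Frobenius at x = 0: indicial roots ±nu; for r = nu the recurrence k(k + 2nu) c_k = -c_{k-2} gives the standard series J_nu(x) = sum_{k>=0} (-1)^k / (k! (k+nu)!) (x/2)^(2k+nu). Evaluate the first 4 terms:
  k = 0: (-1)^0 / (0! * 0! * 2^0) x^0 = 1/(1*1*1) x^0 = (1) x^0
  k = 1: (-1)^1 / (1! * 1! * 2^2) x^2 = -1/(1*1*4) x^2 = (-1/4) x^2
  k = 2: (-1)^2 / (2! * 2! * 2^4) x^4 = 1/(2*2*16) x^4 = (1/64) x^4
  k = 3: (-1)^3 / (3! * 3! * 2^6) x^6 = -1/(6*6*64) x^6 = (-1/2304) x^6
Hence J_0(x) = -x^6/2304 + x^4/64 - x^2/4 + 1 + ....

J_0(x); series = -x^6/2304 + x^4/64 - x^2/4 + 1


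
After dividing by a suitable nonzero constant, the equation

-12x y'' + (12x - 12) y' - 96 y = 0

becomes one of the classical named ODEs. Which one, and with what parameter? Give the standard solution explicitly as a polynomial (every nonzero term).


All three coefficients share the factor -12; dividing through by -12 gives  x y'' + (1 - x) y' + 8 y = 0.
This matches the Laguerre equation x y'' + (1 - x) y' + n y = 0 with n = 8; the polynomial solution is L_8(x).
With y = sum_k a_k x^k, matching x^k gives (k+1)k a_{k+1} + (k+1) a_{k+1} - k a_k + n a_k = 0, i.e. (k+1)^2 a_{k+1} = (k - n) a_k = (k - 8) a_k. The right side vanishes at k = 8, so the series terminates at degree 8.
Standard normalization L_n(0) = 1 gives a_0 = 1. Work upward with a_{k+1} = (k - 8) a_k / (k+1)^2:
  a_1 = (0 - 8)(1) / 1^2 = -8/1 = -8
  a_2 = (1 - 8)(-8) / 2^2 = 56/4 = 14
  a_3 = (2 - 8)(14) / 3^2 = -84/9 = -28/3
  a_4 = (3 - 8)(-28/3) / 4^2 = (140/3)/16 = 35/12
  a_5 = (4 - 8)(35/12) / 5^2 = (-35/3)/25 = -7/15
  a_6 = (5 - 8)(-7/15) / 6^2 = (7/5)/36 = 7/180
  a_7 = (6 - 8)(7/180) / 7^2 = (-7/90)/49 = -1/630
  a_8 = (7 - 8)(-1/630) / 8^2 = (1/630)/64 = 1/40320
Hence L_8(x) = x^8/40320 - x^7/630 + 7 x^6/180 - 7 x^5/15 + 35 x^4/12 - 28 x^3/3 + 14 x^2 - 8 x + 1.

L_8(x); series = x^8/40320 - x^7/630 + 7 x^6/180 - 7 x^5/15 + 35 x^4/12 - 28 x^3/3 + 14 x^2 - 8 x + 1


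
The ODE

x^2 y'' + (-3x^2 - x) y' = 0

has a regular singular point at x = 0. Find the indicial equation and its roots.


Divide by x^2 to reach normal form y'' + P_1(x) y' + P_2(x) y = 0 with P_1(x) = -3 - 1/x and P_2(x) = 0.
x = 0 is a singular point because the y'-coefficient -3 - 1/x has a pole at x = 0.
It is a regular singular point because x P_1(x) = p(x) = -3x - 1 and x^2 P_2(x) = q(x) = 0 are polynomials, hence analytic at x = 0.
p(0) = -1,  q(0) = 0.
Indicial equation: r(r-1) + p(0) r + q(0) = 0, i.e. r^2 + (p(0) - 1) r + q(0) = 0, i.e. r^2 - 2 r = 0.
Discriminant: (-2)^2 - 4(0) = 4, so r = (2 ± 2)/2.
Solving: r_1 = 2, r_2 = 0.

indicial: r^2 - 2 r = 0; roots r_1 = 2, r_2 = 0


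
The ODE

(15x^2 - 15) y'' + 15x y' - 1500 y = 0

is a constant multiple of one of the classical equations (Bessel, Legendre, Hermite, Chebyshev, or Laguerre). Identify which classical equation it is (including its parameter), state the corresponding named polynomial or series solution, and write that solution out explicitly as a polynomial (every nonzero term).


All three coefficients share the factor -15; dividing through by -15 gives  (1 - x^2) y'' - x y' + 100 y = 0.
This matches the Chebyshev equation (1 - x^2) y'' - x y' + n^2 y = 0 (note the -x y' term, not -2x y') with n^2 = 100, so n = 10; the polynomial solution is T_10(x).
With y = sum_k a_k x^k, matching x^k gives (k+2)(k+1) a_{k+2} = (k^2 - n^2) a_k = (k - 10)(k + 10) a_k. The right side vanishes at k = 10, so the series with the parity of 10 terminates at degree 10.
Standard normalization: leading coefficient of T_n is 2^(n-1), so a_10 = 2^9 = 512. Work downward with a_k = (k+1)(k+2) a_{k+2} / ((k - 10)(k + 10)):
  a_8 = (9)(10)(512) / ((8 - 10)(8 + 10)) = 46080/(-36) = -1280
  a_6 = (7)(8)(-1280) / ((6 - 10)(6 + 10)) = -71680/(-64) = 1120
  a_4 = (5)(6)(1120) / ((4 - 10)(4 + 10)) = 33600/(-84) = -400
  a_2 = (3)(4)(-400) / ((2 - 10)(2 + 10)) = -4800/(-96) = 50
  a_0 = (1)(2)(50) / ((0 - 10)(0 + 10)) = 100/(-100) = -1
Hence T_10(x) = 512 x^10 - 1280 x^8 + 1120 x^6 - 400 x^4 + 50 x^2 - 1.

T_10(x); series = 512 x^10 - 1280 x^8 + 1120 x^6 - 400 x^4 + 50 x^2 - 1


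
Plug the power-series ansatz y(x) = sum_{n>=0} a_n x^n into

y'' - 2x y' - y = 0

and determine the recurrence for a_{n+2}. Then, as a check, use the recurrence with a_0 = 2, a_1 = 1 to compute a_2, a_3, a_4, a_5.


Substitute y = sum_n a_n x^n.
y''(x) has coefficient (n+2)(n+1) a_{n+2} at x^n;
-2 x y'(x) has coefficient -2 n a_n at x^n (shift);
-y(x) has coefficient -1 a_n at x^n.
Matching x^n: (n+2)(n+1) a_{n+2} + (-2n - 1) a_n = 0.
Thus a_{n+2} = (2n + 1) / ((n+1)(n+2)) * a_n.

Check with a_0 = 2, a_1 = 1 (apply the recurrence for n = 0, 1, 2, 3): a_0 = 2, a_1 = 1, a_2 = 1, a_3 = 1/2, a_4 = 5/12, a_5 = 7/40.

a_(n+2) = (2n + 1) / ((n+1)(n+2)) * a_n; check: a_0 = 2, a_1 = 1, a_2 = 1, a_3 = 1/2, a_4 = 5/12, a_5 = 7/40


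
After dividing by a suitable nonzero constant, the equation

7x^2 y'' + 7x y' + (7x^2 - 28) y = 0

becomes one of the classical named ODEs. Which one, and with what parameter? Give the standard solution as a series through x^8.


All three coefficients share the factor 7; dividing through by 7 gives  x^2 y'' + x y' + (x^2 - 4) y = 0.
This matches the Bessel equation x^2 y'' + x y' + (x^2 - nu^2) y = 0 with nu^2 = 4, so nu = 2; the solution bounded at x = 0 is J_2(x).
Frobenius at x = 0: indicial roots ±nu; for r = nu the recurrence k(k + 2nu) c_k = -c_{k-2} gives the standard series J_nu(x) = sum_{k>=0} (-1)^k / (k! (k+nu)!) (x/2)^(2k+nu). Evaluate the first 4 terms:
  k = 0: (-1)^0 / (0! * 2! * 2^2) x^2 = 1/(1*2*4) x^2 = (1/8) x^2
  k = 1: (-1)^1 / (1! * 3! * 2^4) x^4 = -1/(1*6*16) x^4 = (-1/96) x^4
  k = 2: (-1)^2 / (2! * 4! * 2^6) x^6 = 1/(2*24*64) x^6 = (1/3072) x^6
  k = 3: (-1)^3 / (3! * 5! * 2^8) x^8 = -1/(6*120*256) x^8 = (-1/184320) x^8
Hence J_2(x) = -x^8/184320 + x^6/3072 - x^4/96 + x^2/8 + ....

J_2(x); series = -x^8/184320 + x^6/3072 - x^4/96 + x^2/8


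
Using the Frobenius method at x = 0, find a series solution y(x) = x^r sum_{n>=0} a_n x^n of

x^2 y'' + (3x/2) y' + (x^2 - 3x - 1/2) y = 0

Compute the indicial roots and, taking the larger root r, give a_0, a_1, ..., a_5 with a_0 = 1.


Write in Frobenius form y'' + (p(x)/x) y' + (q(x)/x^2) y = 0:
  p(x) = 3/2,  q(x) = x^2 - 3x - 1/2.
Indicial equation: r(r-1) + (3/2) r + (-1/2) = 0 -> roots r_1 = 1/2, r_2 = -1.
Take r = r_1 = 1/2. Let y(x) = x^r sum_{n>=0} a_n x^n with a_0 = 1.
Substitute y = x^r sum a_n x^n and match x^{r+n}. The recurrence is
  D(n) a_n - 3 a_{n-1} + 1 a_{n-2} = 0,  where D(n) = (r+n)(r+n-1) + (3/2)(r+n) + (-1/2).
  a_n = [3 a_{n-1} - 1 a_{n-2}] / D(n).
Since the indicial polynomial factors as (r - r_1)(r - r_2), D(n) = (r_1 + n - r_1)(r_1 + n - r_2) = n(n + 3/2).
Evaluating step by step (a_0 = 1):
  n = 1: D(1) = 1(1 + 3/2) = 5/2; numerator = 3(1) = 3; a_1 = (3)/(5/2) = 6/5
  n = 2: D(2) = 2(2 + 3/2) = 7; numerator = 3(6/5) - 1(1) = 13/5; a_2 = (13/5)/(7) = 13/35
  n = 3: D(3) = 3(3 + 3/2) = 27/2; numerator = 3(13/35) - 1(6/5) = -3/35; a_3 = (-3/35)/(27/2) = -2/315
  n = 4: D(4) = 4(4 + 3/2) = 22; numerator = 3(-2/315) - 1(13/35) = -41/105; a_4 = (-41/105)/(22) = -41/2310
  n = 5: D(5) = 5(5 + 3/2) = 65/2; numerator = 3(-41/2310) - 1(-2/315) = -65/1386; a_5 = (-65/1386)/(65/2) = -1/693

r = 1/2; a_0 = 1; a_1 = 6/5; a_2 = 13/35; a_3 = -2/315; a_4 = -41/2310; a_5 = -1/693


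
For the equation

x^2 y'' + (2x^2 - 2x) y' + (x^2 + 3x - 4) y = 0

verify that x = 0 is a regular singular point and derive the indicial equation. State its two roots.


Divide by x^2 to reach normal form y'' + P_1(x) y' + P_2(x) y = 0 with P_1(x) = 2 - 2/x and P_2(x) = 1 + 3/x - 4/x^2.
x = 0 is a singular point because the y'-coefficient 2 - 2/x has a pole at x = 0 and the y-coefficient 1 + 3/x - 4/x^2 has a pole at x = 0.
It is a regular singular point because x P_1(x) = p(x) = 2x - 2 and x^2 P_2(x) = q(x) = x^2 + 3x - 4 are polynomials, hence analytic at x = 0.
p(0) = -2,  q(0) = -4.
Indicial equation: r(r-1) + p(0) r + q(0) = 0, i.e. r^2 + (p(0) - 1) r + q(0) = 0, i.e. r^2 - 3 r - 4 = 0.
Discriminant: (-3)^2 - 4(-4) = 25, so r = (3 ± 5)/2.
Solving: r_1 = 4, r_2 = -1.

indicial: r^2 - 3 r - 4 = 0; roots r_1 = 4, r_2 = -1


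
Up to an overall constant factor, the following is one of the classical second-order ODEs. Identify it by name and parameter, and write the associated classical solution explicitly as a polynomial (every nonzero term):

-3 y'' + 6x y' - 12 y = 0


All three coefficients share the factor -3; dividing through by -3 gives  y'' - 2x y' + 4 y = 0.
This matches the Hermite equation y'' - 2x y' + 2n y = 0 with 2n = 4, so n = 2; the polynomial solution is H_2(x).
With y = sum_k a_k x^k, matching x^k gives (k+2)(k+1) a_{k+2} = 2(k - n) a_k = 2(k - 2) a_k. The right side vanishes at k = 2, so the series with the parity of 2 terminates at degree 2.
Standard normalization: leading coefficient of H_n is 2^n, so a_2 = 2^2 = 4. Work downward with a_k = (k+1)(k+2) a_{k+2} / (2(k - n)):
  a_0 = (1)(2)(4) / (2(0 - 2)) = 8/(-4) = -2
Hence H_2(x) = 4 x^2 - 2.

H_2(x); series = 4 x^2 - 2


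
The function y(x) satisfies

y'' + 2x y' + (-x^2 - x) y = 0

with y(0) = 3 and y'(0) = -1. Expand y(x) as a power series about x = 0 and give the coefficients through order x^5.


Ansatz: y(x) = sum_{n>=0} a_n x^n, so y'(x) = sum_{n>=1} n a_n x^(n-1) and y''(x) = sum_{n>=2} n(n-1) a_n x^(n-2).
Substitute into P(x) y'' + Q(x) y' + R(x) y = 0 with P(x) = 1, Q(x) = 2x, R(x) = -x^2 - x, and match powers of x.
Initial conditions: a_0 = 3, a_1 = -1.
Setting the coefficient of each power of x to zero and solving order by order (substituting the coefficients already found):
  x^0: 2 a_2 = 0  ->  a_2 = 0
  x^1: 6 a_3 + 2 a_1 - a_0 = 0  ->  6 a_3 = -2 a_1 + a_0 = 5  ->  a_3 = 5/6
  x^2: 12 a_4 + 4 a_2 - a_1 - a_0 = 0  ->  12 a_4 = -4 a_2 + a_1 + a_0 = 2  ->  a_4 = 1/6
  x^3: 20 a_5 + 6 a_3 - a_2 - a_1 = 0  ->  20 a_5 = -6 a_3 + a_2 + a_1 = -6  ->  a_5 = -3/10
Truncated series: y(x) = 3 - x + (5/6) x^3 + (1/6) x^4 - (3/10) x^5 + O(x^6).

a_0 = 3; a_1 = -1; a_2 = 0; a_3 = 5/6; a_4 = 1/6; a_5 = -3/10


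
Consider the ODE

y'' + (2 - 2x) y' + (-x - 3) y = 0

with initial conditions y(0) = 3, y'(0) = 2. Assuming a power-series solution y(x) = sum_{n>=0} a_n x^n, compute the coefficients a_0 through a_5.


Ansatz: y(x) = sum_{n>=0} a_n x^n, so y'(x) = sum_{n>=1} n a_n x^(n-1) and y''(x) = sum_{n>=2} n(n-1) a_n x^(n-2).
Substitute into P(x) y'' + Q(x) y' + R(x) y = 0 with P(x) = 1, Q(x) = 2 - 2x, R(x) = -x - 3, and match powers of x.
Initial conditions: a_0 = 3, a_1 = 2.
Setting the coefficient of each power of x to zero and solving order by order (substituting the coefficients already found):
  x^0: 2 a_2 + 2 a_1 - 3 a_0 = 0  ->  2 a_2 = -2 a_1 + 3 a_0 = 5  ->  a_2 = 5/2
  x^1: 6 a_3 + 4 a_2 - 5 a_1 - a_0 = 0  ->  6 a_3 = -4 a_2 + 5 a_1 + a_0 = 3  ->  a_3 = 1/2
  x^2: 12 a_4 + 6 a_3 - 7 a_2 - a_1 = 0  ->  12 a_4 = -6 a_3 + 7 a_2 + a_1 = 33/2  ->  a_4 = 11/8
  x^3: 20 a_5 + 8 a_4 - 9 a_3 - a_2 = 0  ->  20 a_5 = -8 a_4 + 9 a_3 + a_2 = -4  ->  a_5 = -1/5
Truncated series: y(x) = 3 + 2 x + (5/2) x^2 + (1/2) x^3 + (11/8) x^4 - (1/5) x^5 + O(x^6).

a_0 = 3; a_1 = 2; a_2 = 5/2; a_3 = 1/2; a_4 = 11/8; a_5 = -1/5


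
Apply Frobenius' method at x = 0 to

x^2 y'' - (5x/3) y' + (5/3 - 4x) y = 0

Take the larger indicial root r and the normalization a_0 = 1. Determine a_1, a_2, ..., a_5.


Write in Frobenius form y'' + (p(x)/x) y' + (q(x)/x^2) y = 0:
  p(x) = -5/3,  q(x) = 5/3 - 4x.
Indicial equation: r(r-1) + (-5/3) r + (5/3) = 0 -> roots r_1 = 5/3, r_2 = 1.
Take r = r_1 = 5/3. Let y(x) = x^r sum_{n>=0} a_n x^n with a_0 = 1.
Substitute y = x^r sum a_n x^n and match x^{r+n}. The recurrence is
  D(n) a_n - 4 a_{n-1} = 0,  where D(n) = (r+n)(r+n-1) + (-5/3)(r+n) + (5/3).
  a_n = 4 / D(n) * a_{n-1}.
Since the indicial polynomial factors as (r - r_1)(r - r_2), D(n) = (r_1 + n - r_1)(r_1 + n - r_2) = n(n + 2/3).
Evaluating step by step (a_0 = 1):
  n = 1: D(1) = 1(1 + 2/3) = 5/3; numerator = 4(1) = 4; a_1 = (4)/(5/3) = 12/5
  n = 2: D(2) = 2(2 + 2/3) = 16/3; numerator = 4(12/5) = 48/5; a_2 = (48/5)/(16/3) = 9/5
  n = 3: D(3) = 3(3 + 2/3) = 11; numerator = 4(9/5) = 36/5; a_3 = (36/5)/(11) = 36/55
  n = 4: D(4) = 4(4 + 2/3) = 56/3; numerator = 4(36/55) = 144/55; a_4 = (144/55)/(56/3) = 54/385
  n = 5: D(5) = 5(5 + 2/3) = 85/3; numerator = 4(54/385) = 216/385; a_5 = (216/385)/(85/3) = 648/32725

r = 5/3; a_0 = 1; a_1 = 12/5; a_2 = 9/5; a_3 = 36/55; a_4 = 54/385; a_5 = 648/32725


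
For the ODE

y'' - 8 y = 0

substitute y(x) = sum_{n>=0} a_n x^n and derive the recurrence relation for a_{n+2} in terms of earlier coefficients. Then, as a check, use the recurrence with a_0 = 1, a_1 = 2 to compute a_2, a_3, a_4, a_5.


Substitute y = sum_n a_n x^n into y'' + (const) y = 0.
y''(x) = sum_{n>=0} (n+2)(n+1) a_{n+2} x^n.
The ODE becomes sum_n [(n+2)(n+1) a_{n+2} - 8 a_n] x^n = 0.
Setting each coefficient to zero gives the recurrence:
  (n+2)(n+1) a_{n+2} - 8 a_n = 0,
  a_{n+2} = 8 / ((n+1)(n+2)) a_n.

Check with a_0 = 1, a_1 = 2 (apply the recurrence for n = 0, 1, 2, 3): a_0 = 1, a_1 = 2, a_2 = 4, a_3 = 8/3, a_4 = 8/3, a_5 = 16/15.

a_{n+2} = 8/((n+1)(n+2)) * a_n; check: a_0 = 1, a_1 = 2, a_2 = 4, a_3 = 8/3, a_4 = 8/3, a_5 = 16/15


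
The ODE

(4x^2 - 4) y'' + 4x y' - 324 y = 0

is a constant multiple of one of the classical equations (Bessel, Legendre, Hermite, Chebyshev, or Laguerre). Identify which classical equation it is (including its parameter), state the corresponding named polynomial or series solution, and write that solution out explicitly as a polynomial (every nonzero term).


All three coefficients share the factor -4; dividing through by -4 gives  (1 - x^2) y'' - x y' + 81 y = 0.
This matches the Chebyshev equation (1 - x^2) y'' - x y' + n^2 y = 0 (note the -x y' term, not -2x y') with n^2 = 81, so n = 9; the polynomial solution is T_9(x).
With y = sum_k a_k x^k, matching x^k gives (k+2)(k+1) a_{k+2} = (k^2 - n^2) a_k = (k - 9)(k + 9) a_k. The right side vanishes at k = 9, so the series with the parity of 9 terminates at degree 9.
Standard normalization: leading coefficient of T_n is 2^(n-1), so a_9 = 2^8 = 256. Work downward with a_k = (k+1)(k+2) a_{k+2} / ((k - 9)(k + 9)):
  a_7 = (8)(9)(256) / ((7 - 9)(7 + 9)) = 18432/(-32) = -576
  a_5 = (6)(7)(-576) / ((5 - 9)(5 + 9)) = -24192/(-56) = 432
  a_3 = (4)(5)(432) / ((3 - 9)(3 + 9)) = 8640/(-72) = -120
  a_1 = (2)(3)(-120) / ((1 - 9)(1 + 9)) = -720/(-80) = 9
Hence T_9(x) = 256 x^9 - 576 x^7 + 432 x^5 - 120 x^3 + 9 x.

T_9(x); series = 256 x^9 - 576 x^7 + 432 x^5 - 120 x^3 + 9 x
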